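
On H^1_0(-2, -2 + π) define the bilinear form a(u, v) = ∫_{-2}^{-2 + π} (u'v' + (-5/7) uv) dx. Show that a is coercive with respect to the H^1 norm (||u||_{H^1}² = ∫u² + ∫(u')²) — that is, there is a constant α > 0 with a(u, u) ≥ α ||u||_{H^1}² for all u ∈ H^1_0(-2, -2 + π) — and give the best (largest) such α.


α = 1/7

Coercivity of a(·,·) on H^1_0(-2, -2 + π) means a(u, u) ≥ α ||u||_{H^1}² for every u ∈ H^1_0.
The interval has length L = π, and Poincaré/coercivity depend only on L. Here a(u, u) = ∫(u')² + (-5/7)·∫u².
Here c = -5/7 < 0 with |c| < (π/L)² = 1, so coercivity still holds. The condition a(u,u) ≥ α||u||_{H^1}² reads (1−α)∫(u')² ≥ (α−c)∫u². Any admissible α is ≤ 1 (rapidly oscillating u have ∫u²/∫(u')² → 0), and α = 1 would force 0 ≥ (1−c)∫u², impossible since c < 1; so 1−α > 0. By the sharp Poincaré inequality on H^1_0 of an interval of length L, ∫(u')² ≥ (π/L)²∫u² with equality for the first sine mode sin(π(x−x₀)/L) (x₀ the left endpoint), so the inequality holds for all u iff (1−α)(π/L)² ≥ α − c, i.e. α ≤ ((π/L)² + c)/((π/L)² + 1) = (1 + c(L/π)²)/(1 + (L/π)²). (Direct route, valid since c ≤ 0: Poincaré gives c∫u² ≥ c(L/π)²∫(u')², so a(u,u) ≥ (1 + c(L/π)²)∫(u')², while ||u||_{H^1}² ≤ (1 + (L/π)²)∫(u')²; dividing yields the same α.) With (π/L)² = 1 and c = -5/7, the largest admissible constant is α = ((π/L)² + c)/((π/L)² + 1).
Simplifying, α = 1/7.


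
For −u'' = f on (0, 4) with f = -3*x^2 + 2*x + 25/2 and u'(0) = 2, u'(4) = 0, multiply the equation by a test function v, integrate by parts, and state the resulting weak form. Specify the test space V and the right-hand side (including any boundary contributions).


V = H^1(0, 4) (v unrestricted at boundary; u is determined up to an additive constant); weak form: ∫_0^4 u'v' dx = ∫_0^4 (-3*x^2 + 2*x + 25/2) v dx − 2·v(0) for all v ∈ V.

Multiply both sides by a test function v and integrate from 0 to 4:
  ∫_0^4 −u''(x) v(x) dx = ∫_0^4 f(x) v(x) dx.
Integrate the LHS by parts once:
  ∫_0^4 −u'' v dx = −[u'(x) v(x)]_0^4 + ∫_0^4 u'(x) v'(x) dx.
Thus ∫_0^4 u'(x) v'(x) dx = ∫_0^4 f(x) v(x) dx + [u'(x) v(x)]_0^4.
Choose V so that boundary terms are either known or forced to vanish.
u has inhomogeneous Neumann u'(0) = 2, u'(4) = 0. [u' v]_0^4 = (0)·v(4) − (2)·v(0) = − 2·v(0). Take V = H^1(0, 4); boundary term becomes part of RHS.
Weak formulation: find u (satisfying any essential BC) such that ∫_0^4 u'(x) v'(x) dx = ∫_0^4 f v dx − 2·v(0) for all v ∈ V (Neumann data are natural BCs: they enter the RHS as boundary terms).
Substituting f(x) = -3*x^2 + 2*x + 25/2, the right-hand side is ∫_0^4 (-3*x^2 + 2*x + 25/2) v dx − 2·v(0).
Compatibility check (pure Neumann): taking v ≡ 1 ∈ V gives 0 = ∫_0^4 f dx + (0) − (2), i.e. ∫_0^4 f dx must equal u'(0) − u'(4) = 2. Indeed ∫_0^4 (-3*x^2 + 2*x + 25/2) dx = 2, so the data are compatible. The solution is then unique only up to an additive constant (fix it e.g. by requiring ∫_0^4 u dx = 0).


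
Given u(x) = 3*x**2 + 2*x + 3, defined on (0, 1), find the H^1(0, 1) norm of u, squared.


||u||_{H^1}^2 = 827/15

The H^1 norm (squared) on an interval (0, L) is
  ||u||_{H^1}^2 = ∫_0^L u(x)^2 dx + ∫_0^L u'(x)^2 dx.
Compute u'(x) = 6*x + 2.
Then u(x)^2 = 9*x**4 + 12*x**3 + 22*x**2 + 12*x + 9 and u'(x)^2 = 36*x**2 + 24*x + 4.
Integrate each monomial from 0 to 1 using ∫_0^1 c·x^n dx = c·1^(n+1)/(n+1):
  ∫_0^1 u(x)^2 dx = ∫_0^1 (9*x^4 + 12*x^3 + 22*x^2 + 12*x + 9) dx. Term by term:
    ∫_0^1 9*x^4 dx = 9/5;  ∫_0^1 12*x^3 dx = 3;  ∫_0^1 22*x^2 dx = 22/3;
    ∫_0^1 12*x dx = 6;  ∫_0^1 9 dx = 9.
  Sum: 9/5 + 3 + 22/3 + 6 + 9 = 407/15.
  ∫_0^1 u'(x)^2 dx = ∫_0^1 (36*x^2 + 24*x + 4) dx. Term by term:
    ∫_0^1 36*x^2 dx = 12;  ∫_0^1 24*x dx = 12;  ∫_0^1 4 dx = 4.
  Sum: 12 + 12 + 4 = 28.
Adding: ||u||_{H^1}^2 = 407/15 + 28 = 827/15.


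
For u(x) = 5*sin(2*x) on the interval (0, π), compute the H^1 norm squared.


||u||_{H^1(0,π)}^2 = 125*π/2

u'(x) = 10*cos(2*x).
Expand u² and (u')² and integrate term by term on (0, π), using: for integers n ≥ 1, ∫_0^π sin²(nx) dx = ∫_0^π cos²(nx) dx = π/2; for n ≠ n', ∫_0^π sin(nx)sin(n'x) dx = ∫_0^π cos(nx)cos(n'x) dx = 0; and by product-to-sum, ∫_0^π sin(nx)cos(n'x) dx = ½∫_0^π [sin((n+n')x) + sin((n−n')x)] dx, which is 0 when n+n' is even and 2n/(n²−n'²) when n+n' is odd (it need not vanish on (0, π)).
  u² squared terms: (5)²·∫sin(2x)² dx = 25·π/2 = 25*π/2.
  So ∫_0^π u² dx = 25*π/2.
  (u')² squared terms: (10)²·∫cos(2x)² dx = 100·π/2 = 50*π.
  So ∫_0^π (u')² dx = 50*π.
||u||_{H^1}^2 = (25*π/2) + (50*π) = 125*π/2.


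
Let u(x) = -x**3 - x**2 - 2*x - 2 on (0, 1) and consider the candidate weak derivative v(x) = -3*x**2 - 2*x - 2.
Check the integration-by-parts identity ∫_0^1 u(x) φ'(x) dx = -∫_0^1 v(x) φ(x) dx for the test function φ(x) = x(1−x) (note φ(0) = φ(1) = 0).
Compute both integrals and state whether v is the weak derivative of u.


LHS = 13/20, RHS = 13/20. Yes, v = u' weakly.

u(x) = -x**3 - x**2 - 2*x - 2, classical derivative u'(x) = -3*x**2 - 2*x - 2.
φ(x) = x(1−x), so φ'(x) = 1 - 2*x.
Note φ(0) = φ(1) = 0, so the boundary term u·φ vanishes.
LHS = ∫_0^1 u(x) φ'(x) dx = ∫_0^1 (2*x^4 + x^3 + 3*x^2 + 2*x - 2) dx. Term by term:
  ∫_0^1 2*x^4 dx = 2/5;  ∫_0^1 x^3 dx = 1/4;  ∫_0^1 3*x^2 dx = 1;
  ∫_0^1 2*x dx = 1;  ∫_0^1 -2 dx = -2.
Sum: 2/5 + 1/4 + 1 + 1 − 2 = 13/20.
So LHS = 13/20.
∫_0^1 v(x) φ(x) dx = ∫_0^1 (3*x^4 - x^3 - 2*x) dx. Term by term:
  ∫_0^1 3*x^4 dx = 3/5;  ∫_0^1 -x^3 dx = -1/4;  ∫_0^1 -2*x dx = -1.
Sum: 3/5 − 1/4 − 1 = -13/20.
So RHS = -∫_0^1 v(x) φ(x) dx = 13/20.
LHS = RHS, so the identity holds for this test φ.
Moreover u is smooth here and v(x) = u'(x) = -3*x**2 - 2*x - 2 pointwise, so the identity holds for every test function. Hence v is the weak derivative of u.


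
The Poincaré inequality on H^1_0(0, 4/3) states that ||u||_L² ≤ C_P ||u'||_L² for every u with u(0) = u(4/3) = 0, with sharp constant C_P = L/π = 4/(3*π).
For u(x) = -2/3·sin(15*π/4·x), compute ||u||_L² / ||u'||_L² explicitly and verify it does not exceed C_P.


||u||_L² / ||u'||_L² = 4/(15*π) < C_P = 4/(3*π).

u(x) = -2/3·sin(15*π/4·x), so u'(x) = -5*π*cos(15*π*x/4)/2.
Writing u(x) = A·sin(kπx/L) with A = -2/3 and k = 5, use ∫_0^L sin²(kπx/L) dx = L/2 and ∫_0^L cos²(kπx/L) dx = L/2.
u² = 4/9·sin²(15*π/4·x) and (u')² = 25*π^2/4·cos²(15*π/4·x), and each of sin², cos² integrates to L/2 = 2/3 over (0, 4/3).
∫_0^4/3 u² dx = 8/27, so ||u||_L² = 2*sqrt(6)/9.
∫_0^4/3 (u')² dx = 25*π^2/6, so ||u'||_L² = 5*sqrt(6)*π/6.
Ratio ||u||_L² / ||u'||_L² = 4/(15*π).
Sharp Poincaré constant on H^1_0(0, 4/3) is C_P = L/π = 4/(3*π), achieved by sin(3*π/4·x).
This is the k = 5 harmonic; the ratio L/(kπ) is strictly less than C_P = L/π, consistent with the sharp inequality ||u||_L² ≤ C_P ||u'||_L².


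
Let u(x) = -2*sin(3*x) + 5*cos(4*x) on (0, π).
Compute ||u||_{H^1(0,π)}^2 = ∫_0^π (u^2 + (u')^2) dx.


||u||_{H^1(0,π)}^2 = 2040/7 + 465*π/2

u'(x) = -20*sin(4*x) - 6*cos(3*x).
Expand u² and (u')² and integrate term by term on (0, π), using: for integers n ≥ 1, ∫_0^π sin²(nx) dx = ∫_0^π cos²(nx) dx = π/2; for n ≠ n', ∫_0^π sin(nx)sin(n'x) dx = ∫_0^π cos(nx)cos(n'x) dx = 0; and by product-to-sum, ∫_0^π sin(nx)cos(n'x) dx = ½∫_0^π [sin((n+n')x) + sin((n−n')x)] dx, which is 0 when n+n' is even and 2n/(n²−n'²) when n+n' is odd (it need not vanish on (0, π)).
  u² squared terms: (-2)²·∫sin(3x)² dx = 4·π/2 = 2*π;  (5)²·∫cos(4x)² dx = 25·π/2 = 25*π/2.
  u² cross terms: 2·(-2)·(5)·∫sin(3x)·cos(4x) dx = -20·(-6/7) = 120/7.
  So ∫_0^π u² dx = 2*π + 25*π/2 + 120/7 = 120/7 + 29*π/2.
  (u')² squared terms: (-20)²·∫sin(4x)² dx = 400·π/2 = 200*π;  (-6)²·∫cos(3x)² dx = 36·π/2 = 18*π.
  (u')² cross terms: 2·(-20)·(-6)·∫sin(4x)·cos(3x) dx = 240·(8/7) = 1920/7.
  So ∫_0^π (u')² dx = 200*π + 18*π + 1920/7 = 1920/7 + 218*π.
||u||_{H^1}^2 = (120/7 + 29*π/2) + (1920/7 + 218*π) = 2040/7 + 465*π/2.


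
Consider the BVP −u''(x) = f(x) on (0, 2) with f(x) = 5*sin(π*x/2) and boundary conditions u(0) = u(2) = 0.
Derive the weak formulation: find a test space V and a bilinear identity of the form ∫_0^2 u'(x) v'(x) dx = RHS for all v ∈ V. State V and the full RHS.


V = H^1_0(0, 2) (so v(0) = v(2) = 0); weak form: ∫_0^2 u'v' dx = ∫_0^2 (5*sin(π*x/2)) v dx for all v ∈ V.

Multiply both sides by a test function v and integrate from 0 to 2:
  ∫_0^2 −u''(x) v(x) dx = ∫_0^2 f(x) v(x) dx.
Integrate the LHS by parts once:
  ∫_0^2 −u'' v dx = −[u'(x) v(x)]_0^2 + ∫_0^2 u'(x) v'(x) dx.
Thus ∫_0^2 u'(x) v'(x) dx = ∫_0^2 f(x) v(x) dx + [u'(x) v(x)]_0^2.
Choose V so that boundary terms are either known or forced to vanish.
u is Dirichlet: u(0) = u(2) = 0. Let V = H^1_0(0, 2); then v(0) = v(2) = 0, and [u' v]_0^2 = 0.
Weak formulation: find u (satisfying any essential BC) such that ∫_0^2 u'(x) v'(x) dx = ∫_0^2 f v dx for all v ∈ V.
Substituting f(x) = 5*sin(π*x/2), the right-hand side is ∫_0^2 (5*sin(π*x/2)) v dx.


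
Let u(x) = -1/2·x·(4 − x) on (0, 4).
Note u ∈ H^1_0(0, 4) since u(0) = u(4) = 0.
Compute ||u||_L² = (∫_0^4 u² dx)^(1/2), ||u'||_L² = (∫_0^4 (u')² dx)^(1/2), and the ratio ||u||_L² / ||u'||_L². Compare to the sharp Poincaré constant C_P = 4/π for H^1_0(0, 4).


||u||_L² / ||u'||_L² = 2*sqrt(10)/5 < C_P = 4/π.

u(x) = -1/2·x·(4 − x), so u'(x) = x - 2.
u(x) = -1/2·x·(4 − x) vanishes at x = 0 and x = 4, so u ∈ H^1_0(0, 4). Differentiate via the product rule and integrate the resulting polynomials term by term.
  ∫_0^4 u² dx = ∫_0^4 (x^4/4 - 2*x^3 + 4*x^2) dx. Term by term:
    ∫_0^4 x^4/4 dx = 256/5;  ∫_0^4 -2*x^3 dx = -128;  ∫_0^4 4*x^2 dx = 256/3.
  Sum: 256/5 − 128 + 256/3 = 128/15.
  ∫_0^4 (u')² dx = ∫_0^4 (x^2 - 4*x + 4) dx. Term by term:
    ∫_0^4 x^2 dx = 64/3;  ∫_0^4 -4*x dx = -32;  ∫_0^4 4 dx = 16.
  Sum: 64/3 − 32 + 16 = 16/3.
∫_0^4 u² dx = 128/15, so ||u||_L² = 8*sqrt(30)/15.
∫_0^4 (u')² dx = 16/3, so ||u'||_L² = 4*sqrt(3)/3.
Ratio ||u||_L² / ||u'||_L² = 2*sqrt(10)/5.
Sharp Poincaré constant on H^1_0(0, 4) is C_P = L/π = 4/π, achieved by sin(π/4·x).
A polynomial bump cannot attain the sharp Poincaré constant (only the first sine eigenfunction does), so the ratio is strictly less than C_P, consistent with ||u||_L² ≤ C_P ||u'||_L².


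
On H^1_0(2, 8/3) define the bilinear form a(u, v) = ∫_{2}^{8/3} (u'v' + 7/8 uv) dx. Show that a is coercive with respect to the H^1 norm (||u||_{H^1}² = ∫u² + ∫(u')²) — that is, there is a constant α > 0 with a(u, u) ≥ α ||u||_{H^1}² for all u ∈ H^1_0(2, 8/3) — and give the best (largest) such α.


α = (7 + 18*π^2)/(2*(4 + 9*π^2))

Coercivity of a(·,·) on H^1_0(2, 8/3) means a(u, u) ≥ α ||u||_{H^1}² for every u ∈ H^1_0.
The interval has length L = 2/3, and Poincaré/coercivity depend only on L. Here a(u, u) = ∫(u')² + (7/8)·∫u².
Here 0 < c = 7/8 < 1. The condition a(u,u) ≥ α||u||_{H^1}² reads (1−α)∫(u')² ≥ (α−c)∫u². Any admissible α is ≤ 1 (rapidly oscillating u have ∫u²/∫(u')² → 0), and α = 1 would force 0 ≥ (1−c)∫u², impossible since c < 1; so 1−α > 0. By the sharp Poincaré inequality on H^1_0 of an interval of length L, ∫(u')² ≥ (π/L)²∫u² with equality for the first sine mode sin(π(x−x₀)/L) (x₀ the left endpoint), so the inequality holds for all u iff (1−α)(π/L)² ≥ α − c, i.e. α ≤ ((π/L)² + c)/((π/L)² + 1) = (1 + c(L/π)²)/(1 + (L/π)²). With (π/L)² = 9*π^2/4 and c = 7/8, the largest admissible constant is α = ((π/L)² + c)/((π/L)² + 1).
Simplifying, α = (7 + 18*π^2)/(2*(4 + 9*π^2)).


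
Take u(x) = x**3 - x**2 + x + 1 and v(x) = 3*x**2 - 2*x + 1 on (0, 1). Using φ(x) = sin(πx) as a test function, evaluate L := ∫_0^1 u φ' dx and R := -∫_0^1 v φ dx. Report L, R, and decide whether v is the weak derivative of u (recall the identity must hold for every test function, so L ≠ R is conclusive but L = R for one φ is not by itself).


LHS = -3/π + 12/π^3, RHS = -3/π + 12/π^3. Yes, v = u' weakly.

u(x) = x**3 - x**2 + x + 1, classical derivative u'(x) = 3*x**2 - 2*x + 1.
φ(x) = sin(πx), so φ'(x) = π*cos(π*x).
Note φ(0) = φ(1) = 0, so the boundary term u·φ vanishes.
LHS = ∫_0^1 u(x) φ'(x) dx = ∫_0^1 (π*x^3*cos(π*x) - π*x^2*cos(π*x) + π*x*cos(π*x) + π*cos(π*x)) dx. Term by term:
  ∫_0^1 π*cos(π*x) dx = 0;  ∫_0^1 π*x*cos(π*x) dx = -2/π;  ∫_0^1 π*x^3*cos(π*x) dx = -3/π + 12/π^3;
  ∫_0^1 -π*x^2*cos(π*x) dx = 2/π.
Sum: 0 − 2/π + -3/π + 12/π^3 + 2/π = -3/π + 12/π^3.
So LHS = -3/π + 12/π^3.
∫_0^1 v(x) φ(x) dx = ∫_0^1 (3*x^2*sin(π*x) - 2*x*sin(π*x) + sin(π*x)) dx. Term by term:
  ∫_0^1 -2*x*sin(π*x) dx = -2/π;  ∫_0^1 3*x^2*sin(π*x) dx = -12/π^3 + 3/π;  ∫_0^1 sin(π*x) dx = 2/π.
Sum: -2/π + -12/π^3 + 3/π + 2/π = -12/π^3 + 3/π.
So RHS = -∫_0^1 v(x) φ(x) dx = -3/π + 12/π^3.
LHS = RHS, so the identity holds for this test φ.
Moreover u is smooth here and v(x) = u'(x) = 3*x**2 - 2*x + 1 pointwise, so the identity holds for every test function. Hence v is the weak derivative of u.


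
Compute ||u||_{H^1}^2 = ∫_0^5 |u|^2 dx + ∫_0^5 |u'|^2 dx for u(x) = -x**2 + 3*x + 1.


||u||_{H^1}^2 = 725/6

The H^1 norm (squared) on an interval (0, L) is
  ||u||_{H^1}^2 = ∫_0^L u(x)^2 dx + ∫_0^L u'(x)^2 dx.
Compute u'(x) = 3 - 2*x.
Then u(x)^2 = x**4 - 6*x**3 + 7*x**2 + 6*x + 1 and u'(x)^2 = 4*x**2 - 12*x + 9.
Integrate each monomial from 0 to 5 using ∫_0^5 c·x^n dx = c·5^(n+1)/(n+1):
  ∫_0^5 u(x)^2 dx = ∫_0^5 (x^4 - 6*x^3 + 7*x^2 + 6*x + 1) dx. Term by term:
    ∫_0^5 x^4 dx = 625;  ∫_0^5 -6*x^3 dx = -1875/2;  ∫_0^5 7*x^2 dx = 875/3;
    ∫_0^5 6*x dx = 75;  ∫_0^5 1 dx = 5.
  Sum: 625 − 1875/2 + 875/3 + 75 + 5 = 355/6.
  ∫_0^5 u'(x)^2 dx = ∫_0^5 (4*x^2 - 12*x + 9) dx. Term by term:
    ∫_0^5 4*x^2 dx = 500/3;  ∫_0^5 -12*x dx = -150;  ∫_0^5 9 dx = 45.
  Sum: 500/3 − 150 + 45 = 185/3.
Adding: ||u||_{H^1}^2 = 355/6 + 185/3 = 725/6.


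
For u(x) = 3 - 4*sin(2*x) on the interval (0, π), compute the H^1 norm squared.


||u||_{H^1(0,π)}^2 = 49*π

u'(x) = -8*cos(2*x).
Expand u² and (u')² and integrate term by term on (0, π), using: for integers n ≥ 1, ∫_0^π sin²(nx) dx = ∫_0^π cos²(nx) dx = π/2; for n ≠ n', ∫_0^π sin(nx)sin(n'x) dx = ∫_0^π cos(nx)cos(n'x) dx = 0; and by product-to-sum, ∫_0^π sin(nx)cos(n'x) dx = ½∫_0^π [sin((n+n')x) + sin((n−n')x)] dx, which is 0 when n+n' is even and 2n/(n²−n'²) when n+n' is odd (it need not vanish on (0, π)). For the constant mode: ∫_0^π 1 dx = π, ∫_0^π cos(nx) dx = 0, ∫_0^π sin(nx) dx = (1−(−1)^n)/n.
  u² squared terms: (3)²·∫1 dx = 9·π = 9*π;  (-4)²·∫sin(2x)² dx = 16·π/2 = 8*π.
  u² cross terms: 2·(3)·(-4)·∫1·sin(2x) dx = -24·(0) = 0.
  So ∫_0^π u² dx = 9*π + 8*π + 0 = 17*π.
  (u')² squared terms: (-8)²·∫cos(2x)² dx = 64·π/2 = 32*π.
  So ∫_0^π (u')² dx = 32*π.
||u||_{H^1}^2 = (17*π) + (32*π) = 49*π.


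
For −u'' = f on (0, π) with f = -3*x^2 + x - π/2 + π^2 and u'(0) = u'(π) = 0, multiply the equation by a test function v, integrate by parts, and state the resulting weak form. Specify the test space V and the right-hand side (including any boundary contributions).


V = H^1(0, π) (no boundary constraint on v; u is determined up to an additive constant); weak form: ∫_0^π u'v' dx = ∫_0^π (-3*x^2 + x - π/2 + π^2) v dx for all v ∈ V.

Multiply both sides by a test function v and integrate from 0 to π:
  ∫_0^π −u''(x) v(x) dx = ∫_0^π f(x) v(x) dx.
Integrate the LHS by parts once:
  ∫_0^π −u'' v dx = −[u'(x) v(x)]_0^π + ∫_0^π u'(x) v'(x) dx.
Thus ∫_0^π u'(x) v'(x) dx = ∫_0^π f(x) v(x) dx + [u'(x) v(x)]_0^π.
Choose V so that boundary terms are either known or forced to vanish.
u has homogeneous Neumann: u'(0) = u'(π) = 0. So [u' v]_0^π = 0·v(π) − 0·v(0) = 0 for any v; take V = H^1(0, π).
Weak formulation: find u (satisfying any essential BC) such that ∫_0^π u'(x) v'(x) dx = ∫_0^π f v dx for all v ∈ V (homogeneous Neumann, so boundary terms vanish).
Substituting f(x) = -3*x^2 + x - π/2 + π^2, the right-hand side is ∫_0^π (-3*x^2 + x - π/2 + π^2) v dx.
Compatibility check (pure Neumann): taking v ≡ 1 ∈ V gives 0 = ∫_0^π f dx + (0) − (0), i.e. ∫_0^π f dx must equal u'(0) − u'(π) = 0. Indeed ∫_0^π (-3*x^2 + x - π/2 + π^2) dx = 0, so the data are compatible. The solution is then unique only up to an additive constant (fix it e.g. by requiring ∫_0^π u dx = 0).


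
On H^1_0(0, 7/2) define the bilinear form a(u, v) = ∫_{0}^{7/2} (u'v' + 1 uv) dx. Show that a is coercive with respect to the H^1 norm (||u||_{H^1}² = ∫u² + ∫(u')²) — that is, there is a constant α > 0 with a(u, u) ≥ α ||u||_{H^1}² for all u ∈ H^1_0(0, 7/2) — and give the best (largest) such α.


α = 1

Coercivity of a(·,·) on H^1_0(0, 7/2) means a(u, u) ≥ α ||u||_{H^1}² for every u ∈ H^1_0.
The interval has length L = 7/2, and Poincaré/coercivity depend only on L. Here a(u, u) = ∫(u')² + (1)·∫u².
Here c = 1 ≥ 1, so a(u,u) = ∫(u')² + c∫u² ≥ ∫(u')² + ∫u² = ||u||_{H^1}², i.e. α = 1 works. No larger α is possible: a(u,u) ≥ α||u||_{H^1}² means (1−α)∫(u')² ≥ (α−c)∫u², and for the modes u_n = sin(nπ(x−x₀)/L) (x₀ the left endpoint) one has ∫u_n²/∫(u_n')² = (L/(nπ))² → 0, so a(u_n,u_n)/||u_n||_{H^1}² → 1. Hence the optimal constant is α = 1.
Therefore α = 1.


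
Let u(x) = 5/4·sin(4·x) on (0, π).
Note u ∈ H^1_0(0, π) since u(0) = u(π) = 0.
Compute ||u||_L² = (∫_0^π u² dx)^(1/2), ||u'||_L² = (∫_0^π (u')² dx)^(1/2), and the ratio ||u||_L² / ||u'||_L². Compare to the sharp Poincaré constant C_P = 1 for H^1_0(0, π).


||u||_L² / ||u'||_L² = 1/4 < C_P = 1.

u(x) = 5/4·sin(4·x), so u'(x) = 5*cos(4*x).
Writing u(x) = A·sin(kπx/L) with A = 5/4 and k = 4, use ∫_0^L sin²(kπx/L) dx = L/2 and ∫_0^L cos²(kπx/L) dx = L/2.
u² = 25/16·sin²(4·x) and (u')² = 25·cos²(4·x), and each of sin², cos² integrates to L/2 = π/2 over (0, π).
∫_0^π u² dx = 25*π/32, so ||u||_L² = 5*sqrt(2)*sqrt(π)/8.
∫_0^π (u')² dx = 25*π/2, so ||u'||_L² = 5*sqrt(2)*sqrt(π)/2.
Ratio ||u||_L² / ||u'||_L² = 1/4.
Sharp Poincaré constant on H^1_0(0, π) is C_P = L/π = 1, achieved by sin(x).
This is the k = 4 harmonic; the ratio L/(kπ) is strictly less than C_P = L/π, consistent with the sharp inequality ||u||_L² ≤ C_P ||u'||_L².


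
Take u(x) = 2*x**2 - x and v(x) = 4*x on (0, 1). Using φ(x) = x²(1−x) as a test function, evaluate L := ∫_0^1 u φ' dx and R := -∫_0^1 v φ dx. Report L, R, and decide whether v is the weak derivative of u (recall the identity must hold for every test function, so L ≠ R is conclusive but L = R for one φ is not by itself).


LHS = -7/60, RHS = -1/5. No, v is not the weak derivative of u.

u(x) = 2*x**2 - x, classical derivative u'(x) = 4*x - 1.
φ(x) = x²(1−x), so φ'(x) = x*(2 - 3*x).
Note φ(0) = φ(1) = 0, so the boundary term u·φ vanishes.
LHS = ∫_0^1 u(x) φ'(x) dx = ∫_0^1 (-6*x^4 + 7*x^3 - 2*x^2) dx. Term by term:
  ∫_0^1 -6*x^4 dx = -6/5;  ∫_0^1 7*x^3 dx = 7/4;  ∫_0^1 -2*x^2 dx = -2/3.
Sum: -6/5 + 7/4 − 2/3 = -7/60.
So LHS = -7/60.
∫_0^1 v(x) φ(x) dx = ∫_0^1 (-4*x^4 + 4*x^3) dx. Term by term:
  ∫_0^1 -4*x^4 dx = -4/5;  ∫_0^1 4*x^3 dx = 1.
Sum: -4/5 + 1 = 1/5.
So RHS = -∫_0^1 v(x) φ(x) dx = -1/5.
LHS − RHS = 1/12 ≠ 0, so the identity fails.
(For a valid weak derivative the identity must hold for EVERY test function, in particular this one. The failure shows v is NOT the weak derivative of u.)
Correct weak derivative would be u'(x) = 4*x - 1.


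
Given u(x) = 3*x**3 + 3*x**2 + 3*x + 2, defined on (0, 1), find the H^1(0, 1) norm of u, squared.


||u||_{H^1}^2 = 9407/70

The H^1 norm (squared) on an interval (0, L) is
  ||u||_{H^1}^2 = ∫_0^L u(x)^2 dx + ∫_0^L u'(x)^2 dx.
Compute u'(x) = 9*x**2 + 6*x + 3.
Then u(x)^2 = 9*x**6 + 18*x**5 + 27*x**4 + 30*x**3 + 21*x**2 + 12*x + 4 and u'(x)^2 = 81*x**4 + 108*x**3 + 90*x**2 + 36*x + 9.
Integrate each monomial from 0 to 1 using ∫_0^1 c·x^n dx = c·1^(n+1)/(n+1):
  ∫_0^1 u(x)^2 dx = ∫_0^1 (9*x^6 + 18*x^5 + 27*x^4 + 30*x^3 + 21*x^2 + 12*x + 4) dx. Term by term:
    ∫_0^1 9*x^6 dx = 9/7;  ∫_0^1 18*x^5 dx = 3;  ∫_0^1 27*x^4 dx = 27/5;
    ∫_0^1 30*x^3 dx = 15/2;  ∫_0^1 21*x^2 dx = 7;  ∫_0^1 12*x dx = 6;
    ∫_0^1 4 dx = 4.
  Sum: 9/7 + 3 + 27/5 + 15/2 + 7 + 6 + 4 = 2393/70.
  ∫_0^1 u'(x)^2 dx = ∫_0^1 (81*x^4 + 108*x^3 + 90*x^2 + 36*x + 9) dx. Term by term:
    ∫_0^1 81*x^4 dx = 81/5;  ∫_0^1 108*x^3 dx = 27;  ∫_0^1 90*x^2 dx = 30;
    ∫_0^1 36*x dx = 18;  ∫_0^1 9 dx = 9.
  Sum: 81/5 + 27 + 30 + 18 + 9 = 501/5.
Adding: ||u||_{H^1}^2 = 2393/70 + 501/5 = 9407/70.


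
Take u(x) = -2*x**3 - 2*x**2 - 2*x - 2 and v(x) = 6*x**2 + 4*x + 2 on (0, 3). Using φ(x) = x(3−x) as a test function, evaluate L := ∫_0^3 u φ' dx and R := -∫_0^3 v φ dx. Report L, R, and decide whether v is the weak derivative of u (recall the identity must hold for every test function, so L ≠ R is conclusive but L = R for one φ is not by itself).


LHS = 1089/10, RHS = -1089/10. No, v is not the weak derivative of u.

u(x) = -2*x**3 - 2*x**2 - 2*x - 2, classical derivative u'(x) = -6*x**2 - 4*x - 2.
φ(x) = x(3−x), so φ'(x) = 3 - 2*x.
Note φ(0) = φ(3) = 0, so the boundary term u·φ vanishes.
LHS = ∫_0^3 u(x) φ'(x) dx = ∫_0^3 (4*x^4 - 2*x^3 - 2*x^2 - 2*x - 6) dx. Term by term:
  ∫_0^3 4*x^4 dx = 972/5;  ∫_0^3 -2*x^3 dx = -81/2;  ∫_0^3 -2*x^2 dx = -18;
  ∫_0^3 -2*x dx = -9;  ∫_0^3 -6 dx = -18.
Sum: 972/5 − 81/2 − 18 − 9 − 18 = 1089/10.
So LHS = 1089/10.
∫_0^3 v(x) φ(x) dx = ∫_0^3 (-6*x^4 + 14*x^3 + 10*x^2 + 6*x) dx. Term by term:
  ∫_0^3 -6*x^4 dx = -1458/5;  ∫_0^3 14*x^3 dx = 567/2;  ∫_0^3 10*x^2 dx = 90;
  ∫_0^3 6*x dx = 27.
Sum: -1458/5 + 567/2 + 90 + 27 = 1089/10.
So RHS = -∫_0^3 v(x) φ(x) dx = -1089/10.
LHS − RHS = 1089/5 ≠ 0, so the identity fails.
(For a valid weak derivative the identity must hold for EVERY test function, in particular this one. The failure shows v is NOT the weak derivative of u.)
Correct weak derivative would be u'(x) = -6*x**2 - 4*x - 2.


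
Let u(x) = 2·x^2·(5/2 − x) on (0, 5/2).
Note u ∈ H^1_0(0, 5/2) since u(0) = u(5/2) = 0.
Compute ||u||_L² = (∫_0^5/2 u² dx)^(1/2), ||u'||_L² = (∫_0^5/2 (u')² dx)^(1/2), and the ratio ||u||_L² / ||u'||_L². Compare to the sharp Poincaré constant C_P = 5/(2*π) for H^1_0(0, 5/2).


||u||_L² / ||u'||_L² = 5*sqrt(14)/28 < C_P = 5/(2*π).

u(x) = 2·x^2·(5/2 − x), so u'(x) = 2*x*(5 - 3*x).
u(x) = 2·x^2·(5/2 − x) vanishes at x = 0 and x = 5/2, so u ∈ H^1_0(0, 5/2). Differentiate via the product rule and integrate the resulting polynomials term by term.
  ∫_0^5/2 u² dx = ∫_0^5/2 (4*x^6 - 20*x^5 + 25*x^4) dx. Term by term:
    ∫_0^5/2 4*x^6 dx = 78125/224;  ∫_0^5/2 -20*x^5 dx = -78125/96;  ∫_0^5/2 25*x^4 dx = 15625/32.
  Sum: 78125/224 − 78125/96 + 15625/32 = 15625/672.
  ∫_0^5/2 (u')² dx = ∫_0^5/2 (36*x^4 - 120*x^3 + 100*x^2) dx. Term by term:
    ∫_0^5/2 36*x^4 dx = 5625/8;  ∫_0^5/2 -120*x^3 dx = -9375/8;  ∫_0^5/2 100*x^2 dx = 3125/6.
  Sum: 5625/8 − 9375/8 + 3125/6 = 625/12.
∫_0^5/2 u² dx = 15625/672, so ||u||_L² = 125*sqrt(42)/168.
∫_0^5/2 (u')² dx = 625/12, so ||u'||_L² = 25*sqrt(3)/6.
Ratio ||u||_L² / ||u'||_L² = 5*sqrt(14)/28.
Sharp Poincaré constant on H^1_0(0, 5/2) is C_P = L/π = 5/(2*π), achieved by sin(2*π/5·x).
A polynomial bump cannot attain the sharp Poincaré constant (only the first sine eigenfunction does), so the ratio is strictly less than C_P, consistent with ||u||_L² ≤ C_P ||u'||_L².


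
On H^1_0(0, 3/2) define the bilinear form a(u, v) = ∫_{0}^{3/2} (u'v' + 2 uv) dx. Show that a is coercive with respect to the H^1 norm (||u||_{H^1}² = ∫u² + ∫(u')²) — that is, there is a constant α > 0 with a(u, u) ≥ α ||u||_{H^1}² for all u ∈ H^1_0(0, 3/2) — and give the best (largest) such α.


α = 1

Coercivity of a(·,·) on H^1_0(0, 3/2) means a(u, u) ≥ α ||u||_{H^1}² for every u ∈ H^1_0.
The interval has length L = 3/2, and Poincaré/coercivity depend only on L. Here a(u, u) = ∫(u')² + (2)·∫u².
Here c = 2 ≥ 1, so a(u,u) = ∫(u')² + c∫u² ≥ ∫(u')² + ∫u² = ||u||_{H^1}², i.e. α = 1 works. No larger α is possible: a(u,u) ≥ α||u||_{H^1}² means (1−α)∫(u')² ≥ (α−c)∫u², and for the modes u_n = sin(nπ(x−x₀)/L) (x₀ the left endpoint) one has ∫u_n²/∫(u_n')² = (L/(nπ))² → 0, so a(u_n,u_n)/||u_n||_{H^1}² → 1. Hence the optimal constant is α = 1.
Therefore α = 1.


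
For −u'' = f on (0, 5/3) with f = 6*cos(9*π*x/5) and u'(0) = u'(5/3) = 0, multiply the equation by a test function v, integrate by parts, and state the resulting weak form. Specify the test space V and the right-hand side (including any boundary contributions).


V = H^1(0, 5/3) (no boundary constraint on v; u is determined up to an additive constant); weak form: ∫_0^5/3 u'v' dx = ∫_0^5/3 (6*cos(9*π*x/5)) v dx for all v ∈ V.

Multiply both sides by a test function v and integrate from 0 to 5/3:
  ∫_0^5/3 −u''(x) v(x) dx = ∫_0^5/3 f(x) v(x) dx.
Integrate the LHS by parts once:
  ∫_0^5/3 −u'' v dx = −[u'(x) v(x)]_0^5/3 + ∫_0^5/3 u'(x) v'(x) dx.
Thus ∫_0^5/3 u'(x) v'(x) dx = ∫_0^5/3 f(x) v(x) dx + [u'(x) v(x)]_0^5/3.
Choose V so that boundary terms are either known or forced to vanish.
u has homogeneous Neumann: u'(0) = u'(5/3) = 0. So [u' v]_0^5/3 = 0·v(5/3) − 0·v(0) = 0 for any v; take V = H^1(0, 5/3).
Weak formulation: find u (satisfying any essential BC) such that ∫_0^5/3 u'(x) v'(x) dx = ∫_0^5/3 f v dx for all v ∈ V (homogeneous Neumann, so boundary terms vanish).
Substituting f(x) = 6*cos(9*π*x/5), the right-hand side is ∫_0^5/3 (6*cos(9*π*x/5)) v dx.
Compatibility check (pure Neumann): taking v ≡ 1 ∈ V gives 0 = ∫_0^5/3 f dx + (0) − (0), i.e. ∫_0^5/3 f dx must equal u'(0) − u'(5/3) = 0. Indeed ∫_0^5/3 (6*cos(9*π*x/5)) dx = 0, so the data are compatible. The solution is then unique only up to an additive constant (fix it e.g. by requiring ∫_0^5/3 u dx = 0).


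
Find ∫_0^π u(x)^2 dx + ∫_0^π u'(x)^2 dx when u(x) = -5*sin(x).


||u||_{H^1(0,π)}^2 = 25*π

u'(x) = -5*cos(x).
Expand u² and (u')² and integrate term by term on (0, π), using: for integers n ≥ 1, ∫_0^π sin²(nx) dx = ∫_0^π cos²(nx) dx = π/2; for n ≠ n', ∫_0^π sin(nx)sin(n'x) dx = ∫_0^π cos(nx)cos(n'x) dx = 0; and by product-to-sum, ∫_0^π sin(nx)cos(n'x) dx = ½∫_0^π [sin((n+n')x) + sin((n−n')x)] dx, which is 0 when n+n' is even and 2n/(n²−n'²) when n+n' is odd (it need not vanish on (0, π)).
  u² squared terms: (-5)²·∫sin(x)² dx = 25·π/2 = 25*π/2.
  So ∫_0^π u² dx = 25*π/2.
  (u')² squared terms: (-5)²·∫cos(x)² dx = 25·π/2 = 25*π/2.
  So ∫_0^π (u')² dx = 25*π/2.
||u||_{H^1}^2 = (25*π/2) + (25*π/2) = 25*π.


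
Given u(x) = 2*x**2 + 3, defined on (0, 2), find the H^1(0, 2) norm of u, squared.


||u||_{H^1}^2 = 1774/15

The H^1 norm (squared) on an interval (0, L) is
  ||u||_{H^1}^2 = ∫_0^L u(x)^2 dx + ∫_0^L u'(x)^2 dx.
Compute u'(x) = 4*x.
Then u(x)^2 = 4*x**4 + 12*x**2 + 9 and u'(x)^2 = 16*x**2.
Integrate each monomial from 0 to 2 using ∫_0^2 c·x^n dx = c·2^(n+1)/(n+1):
  ∫_0^2 u(x)^2 dx = ∫_0^2 (4*x^4 + 12*x^2 + 9) dx. Term by term:
    ∫_0^2 4*x^4 dx = 128/5;  ∫_0^2 12*x^2 dx = 32;  ∫_0^2 9 dx = 18.
  Sum: 128/5 + 32 + 18 = 378/5.
  ∫_0^2 u'(x)^2 dx = ∫_0^2 (16*x^2) dx. Term by term:
    ∫_0^2 16*x^2 dx = 128/3.
Adding: ||u||_{H^1}^2 = 378/5 + 128/3 = 1774/15.


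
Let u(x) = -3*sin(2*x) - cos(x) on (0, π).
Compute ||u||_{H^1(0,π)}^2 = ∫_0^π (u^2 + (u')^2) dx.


||u||_{H^1(0,π)}^2 = 16 + 47*π/2

u'(x) = sin(x) - 6*cos(2*x).
Expand u² and (u')² and integrate term by term on (0, π), using: for integers n ≥ 1, ∫_0^π sin²(nx) dx = ∫_0^π cos²(nx) dx = π/2; for n ≠ n', ∫_0^π sin(nx)sin(n'x) dx = ∫_0^π cos(nx)cos(n'x) dx = 0; and by product-to-sum, ∫_0^π sin(nx)cos(n'x) dx = ½∫_0^π [sin((n+n')x) + sin((n−n')x)] dx, which is 0 when n+n' is even and 2n/(n²−n'²) when n+n' is odd (it need not vanish on (0, π)).
  u² squared terms: (-1)²·∫cos(x)² dx = 1·π/2 = π/2;  (-3)²·∫sin(2x)² dx = 9·π/2 = 9*π/2.
  u² cross terms: 2·(-1)·(-3)·∫cos(x)·sin(2x) dx = 6·(4/3) = 8.
  So ∫_0^π u² dx = π/2 + 9*π/2 + 8 = 8 + 5*π.
  (u')² squared terms: (-6)²·∫cos(2x)² dx = 36·π/2 = 18*π;  (1)²·∫sin(x)² dx = 1·π/2 = π/2.
  (u')² cross terms: 2·(-6)·(1)·∫cos(2x)·sin(x) dx = -12·(-2/3) = 8.
  So ∫_0^π (u')² dx = 18*π + π/2 + 8 = 8 + 37*π/2.
||u||_{H^1}^2 = (8 + 5*π) + (8 + 37*π/2) = 16 + 47*π/2.


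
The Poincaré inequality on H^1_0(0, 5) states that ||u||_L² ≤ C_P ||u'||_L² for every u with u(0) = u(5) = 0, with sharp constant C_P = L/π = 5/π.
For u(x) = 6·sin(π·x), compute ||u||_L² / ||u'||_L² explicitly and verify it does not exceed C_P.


||u||_L² / ||u'||_L² = 1/π < C_P = 5/π.

u(x) = 6·sin(π·x), so u'(x) = 6*π*cos(π*x).
Writing u(x) = A·sin(kπx/L) with A = 6 and k = 5, use ∫_0^L sin²(kπx/L) dx = L/2 and ∫_0^L cos²(kπx/L) dx = L/2.
u² = 36·sin²(π·x) and (u')² = 36*π^2·cos²(π·x), and each of sin², cos² integrates to L/2 = 5/2 over (0, 5).
∫_0^5 u² dx = 90, so ||u||_L² = 3*sqrt(10).
∫_0^5 (u')² dx = 90*π^2, so ||u'||_L² = 3*sqrt(10)*π.
Ratio ||u||_L² / ||u'||_L² = 1/π.
Sharp Poincaré constant on H^1_0(0, 5) is C_P = L/π = 5/π, achieved by sin(π/5·x).
This is the k = 5 harmonic; the ratio L/(kπ) is strictly less than C_P = L/π, consistent with the sharp inequality ||u||_L² ≤ C_P ||u'||_L².


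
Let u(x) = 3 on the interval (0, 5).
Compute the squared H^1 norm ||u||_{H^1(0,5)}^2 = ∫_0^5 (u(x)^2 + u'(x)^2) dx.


||u||_{H^1}^2 = 45

The H^1 norm (squared) on an interval (0, L) is
  ||u||_{H^1}^2 = ∫_0^L u(x)^2 dx + ∫_0^L u'(x)^2 dx.
Compute u'(x) = 0.
Then u(x)^2 = 9 and u'(x)^2 = 0.
Integrate each monomial from 0 to 5 using ∫_0^5 c·x^n dx = c·5^(n+1)/(n+1):
  ∫_0^5 u(x)^2 dx = ∫_0^5 (9) dx. Term by term:
    ∫_0^5 9 dx = 45.
  ∫_0^5 u'(x)^2 dx = ∫_0^5 (0) dx. Term by term:
    ∫_0^5 0 dx = 0.
Adding: ||u||_{H^1}^2 = 45 + 0 = 45.


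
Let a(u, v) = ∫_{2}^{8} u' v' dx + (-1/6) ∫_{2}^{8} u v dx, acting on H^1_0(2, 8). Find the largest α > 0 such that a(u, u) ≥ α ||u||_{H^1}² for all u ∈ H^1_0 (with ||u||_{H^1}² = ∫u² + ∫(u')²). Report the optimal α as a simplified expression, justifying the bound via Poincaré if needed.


α = (-6 + π^2)/(π^2 + 36)

Coercivity of a(·,·) on H^1_0(2, 8) means a(u, u) ≥ α ||u||_{H^1}² for every u ∈ H^1_0.
The interval has length L = 6, and Poincaré/coercivity depend only on L. Here a(u, u) = ∫(u')² + (-1/6)·∫u².
Here c = -1/6 < 0 with |c| < (π/L)² = π^2/36, so coercivity still holds. The condition a(u,u) ≥ α||u||_{H^1}² reads (1−α)∫(u')² ≥ (α−c)∫u². Any admissible α is ≤ 1 (rapidly oscillating u have ∫u²/∫(u')² → 0), and α = 1 would force 0 ≥ (1−c)∫u², impossible since c < 1; so 1−α > 0. By the sharp Poincaré inequality on H^1_0 of an interval of length L, ∫(u')² ≥ (π/L)²∫u² with equality for the first sine mode sin(π(x−x₀)/L) (x₀ the left endpoint), so the inequality holds for all u iff (1−α)(π/L)² ≥ α − c, i.e. α ≤ ((π/L)² + c)/((π/L)² + 1) = (1 + c(L/π)²)/(1 + (L/π)²). (Direct route, valid since c ≤ 0: Poincaré gives c∫u² ≥ c(L/π)²∫(u')², so a(u,u) ≥ (1 + c(L/π)²)∫(u')², while ||u||_{H^1}² ≤ (1 + (L/π)²)∫(u')²; dividing yields the same α.) With (π/L)² = π^2/36 and c = -1/6, the largest admissible constant is α = ((π/L)² + c)/((π/L)² + 1).
Simplifying, α = (-6 + π^2)/(π^2 + 36).


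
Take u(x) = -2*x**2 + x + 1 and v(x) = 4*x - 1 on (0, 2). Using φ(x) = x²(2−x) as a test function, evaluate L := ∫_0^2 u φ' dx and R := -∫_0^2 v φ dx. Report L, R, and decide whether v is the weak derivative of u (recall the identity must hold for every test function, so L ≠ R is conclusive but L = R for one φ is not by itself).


LHS = 76/15, RHS = -76/15. No, v is not the weak derivative of u.

u(x) = -2*x**2 + x + 1, classical derivative u'(x) = 1 - 4*x.
φ(x) = x²(2−x), so φ'(x) = x*(4 - 3*x).
Note φ(0) = φ(2) = 0, so the boundary term u·φ vanishes.
LHS = ∫_0^2 u(x) φ'(x) dx = ∫_0^2 (6*x^4 - 11*x^3 + x^2 + 4*x) dx. Term by term:
  ∫_0^2 6*x^4 dx = 192/5;  ∫_0^2 -11*x^3 dx = -44;  ∫_0^2 x^2 dx = 8/3;
  ∫_0^2 4*x dx = 8.
Sum: 192/5 − 44 + 8/3 + 8 = 76/15.
So LHS = 76/15.
∫_0^2 v(x) φ(x) dx = ∫_0^2 (-4*x^4 + 9*x^3 - 2*x^2) dx. Term by term:
  ∫_0^2 -4*x^4 dx = -128/5;  ∫_0^2 9*x^3 dx = 36;  ∫_0^2 -2*x^2 dx = -16/3.
Sum: -128/5 + 36 − 16/3 = 76/15.
So RHS = -∫_0^2 v(x) φ(x) dx = -76/15.
LHS − RHS = 152/15 ≠ 0, so the identity fails.
(For a valid weak derivative the identity must hold for EVERY test function, in particular this one. The failure shows v is NOT the weak derivative of u.)
Correct weak derivative would be u'(x) = 1 - 4*x.


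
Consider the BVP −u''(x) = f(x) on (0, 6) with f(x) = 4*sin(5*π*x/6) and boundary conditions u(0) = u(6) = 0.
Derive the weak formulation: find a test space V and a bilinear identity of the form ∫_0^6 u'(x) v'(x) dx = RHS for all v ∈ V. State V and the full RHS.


V = H^1_0(0, 6) (so v(0) = v(6) = 0); weak form: ∫_0^6 u'v' dx = ∫_0^6 (4*sin(5*π*x/6)) v dx for all v ∈ V.

Multiply both sides by a test function v and integrate from 0 to 6:
  ∫_0^6 −u''(x) v(x) dx = ∫_0^6 f(x) v(x) dx.
Integrate the LHS by parts once:
  ∫_0^6 −u'' v dx = −[u'(x) v(x)]_0^6 + ∫_0^6 u'(x) v'(x) dx.
Thus ∫_0^6 u'(x) v'(x) dx = ∫_0^6 f(x) v(x) dx + [u'(x) v(x)]_0^6.
Choose V so that boundary terms are either known or forced to vanish.
u is Dirichlet: u(0) = u(6) = 0. Let V = H^1_0(0, 6); then v(0) = v(6) = 0, and [u' v]_0^6 = 0.
Weak formulation: find u (satisfying any essential BC) such that ∫_0^6 u'(x) v'(x) dx = ∫_0^6 f v dx for all v ∈ V.
Substituting f(x) = 4*sin(5*π*x/6), the right-hand side is ∫_0^6 (4*sin(5*π*x/6)) v dx.


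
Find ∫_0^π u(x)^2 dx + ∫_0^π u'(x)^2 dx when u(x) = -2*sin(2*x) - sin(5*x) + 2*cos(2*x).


||u||_{H^1(0,π)}^2 = -200/21 + 33*π

u'(x) = -4*sin(2*x) - 4*cos(2*x) - 5*cos(5*x).
Expand u² and (u')² and integrate term by term on (0, π), using: for integers n ≥ 1, ∫_0^π sin²(nx) dx = ∫_0^π cos²(nx) dx = π/2; for n ≠ n', ∫_0^π sin(nx)sin(n'x) dx = ∫_0^π cos(nx)cos(n'x) dx = 0; and by product-to-sum, ∫_0^π sin(nx)cos(n'x) dx = ½∫_0^π [sin((n+n')x) + sin((n−n')x)] dx, which is 0 when n+n' is even and 2n/(n²−n'²) when n+n' is odd (it need not vanish on (0, π)).
  u² squared terms: (-1)²·∫sin(5x)² dx = 1·π/2 = π/2;  (-2)²·∫sin(2x)² dx = 4·π/2 = 2*π;  (2)²·∫cos(2x)² dx = 4·π/2 = 2*π.
  u² cross terms: 2·(-1)·(-2)·∫sin(5x)·sin(2x) dx = 4·(0) = 0;  2·(-1)·(2)·∫sin(5x)·cos(2x) dx = -4·(10/21) = -40/21;  2·(-2)·(2)·∫sin(2x)·cos(2x) dx = -8·(0) = 0.
  So ∫_0^π u² dx = π/2 + 2*π + 2*π + 0 − 40/21 + 0 = -40/21 + 9*π/2.
  (u')² squared terms: (-5)²·∫cos(5x)² dx = 25·π/2 = 25*π/2;  (-4)²·∫cos(2x)² dx = 16·π/2 = 8*π;  (-4)²·∫sin(2x)² dx = 16·π/2 = 8*π.
  (u')² cross terms: 2·(-5)·(-4)·∫cos(5x)·cos(2x) dx = 40·(0) = 0;  2·(-5)·(-4)·∫cos(5x)·sin(2x) dx = 40·(-4/21) = -160/21;  2·(-4)·(-4)·∫cos(2x)·sin(2x) dx = 32·(0) = 0.
  So ∫_0^π (u')² dx = 25*π/2 + 8*π + 8*π + 0 − 160/21 + 0 = -160/21 + 57*π/2.
||u||_{H^1}^2 = (-40/21 + 9*π/2) + (-160/21 + 57*π/2) = -200/21 + 33*π.


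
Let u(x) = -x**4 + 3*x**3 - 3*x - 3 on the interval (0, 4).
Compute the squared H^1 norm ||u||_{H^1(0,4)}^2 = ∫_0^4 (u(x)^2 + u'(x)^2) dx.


||u||_{H^1}^2 = 2269448/315

The H^1 norm (squared) on an interval (0, L) is
  ||u||_{H^1}^2 = ∫_0^L u(x)^2 dx + ∫_0^L u'(x)^2 dx.
Compute u'(x) = -4*x**3 + 9*x**2 - 3.
Then u(x)^2 = x**8 - 6*x**7 + 9*x**6 + 6*x**5 - 12*x**4 - 18*x**3 + 9*x**2 + 18*x + 9 and u'(x)^2 = 16*x**6 - 72*x**5 + 81*x**4 + 24*x**3 - 54*x**2 + 9.
Integrate each monomial from 0 to 4 using ∫_0^4 c·x^n dx = c·4^(n+1)/(n+1):
  ∫_0^4 u(x)^2 dx = ∫_0^4 (x^8 - 6*x^7 + 9*x^6 + 6*x^5 - 12*x^4 - 18*x^3 + 9*x^2 + 18*x + 9) dx. Term by term:
    ∫_0^4 x^8 dx = 262144/9;  ∫_0^4 -6*x^7 dx = -49152;  ∫_0^4 9*x^6 dx = 147456/7;
    ∫_0^4 6*x^5 dx = 4096;  ∫_0^4 -12*x^4 dx = -12288/5;  ∫_0^4 -18*x^3 dx = -1152;
    ∫_0^4 9*x^2 dx = 192;  ∫_0^4 18*x dx = 144;  ∫_0^4 9 dx = 36.
  Sum: 262144/9 − 49152 + 147456/7 + 4096 − 12288/5 − 1152 + 192 + 144 + 36 = 598076/315.
  ∫_0^4 u'(x)^2 dx = ∫_0^4 (16*x^6 - 72*x^5 + 81*x^4 + 24*x^3 - 54*x^2 + 9) dx. Term by term:
    ∫_0^4 16*x^6 dx = 262144/7;  ∫_0^4 -72*x^5 dx = -49152;  ∫_0^4 81*x^4 dx = 82944/5;
    ∫_0^4 24*x^3 dx = 1536;  ∫_0^4 -54*x^2 dx = -1152;  ∫_0^4 9 dx = 36.
  Sum: 262144/7 − 49152 + 82944/5 + 1536 − 1152 + 36 = 185708/35.
Adding: ||u||_{H^1}^2 = 598076/315 + 185708/35 = 2269448/315.


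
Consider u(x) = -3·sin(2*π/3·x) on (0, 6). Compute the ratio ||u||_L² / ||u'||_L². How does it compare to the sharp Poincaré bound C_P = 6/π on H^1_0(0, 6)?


||u||_L² / ||u'||_L² = 3/(2*π) < C_P = 6/π.

u(x) = -3·sin(2*π/3·x), so u'(x) = -2*π*cos(2*π*x/3).
Writing u(x) = A·sin(kπx/L) with A = -3 and k = 4, use ∫_0^L sin²(kπx/L) dx = L/2 and ∫_0^L cos²(kπx/L) dx = L/2.
u² = 9·sin²(2*π/3·x) and (u')² = 4*π^2·cos²(2*π/3·x), and each of sin², cos² integrates to L/2 = 3 over (0, 6).
∫_0^6 u² dx = 27, so ||u||_L² = 3*sqrt(3).
∫_0^6 (u')² dx = 12*π^2, so ||u'||_L² = 2*sqrt(3)*π.
Ratio ||u||_L² / ||u'||_L² = 3/(2*π).
Sharp Poincaré constant on H^1_0(0, 6) is C_P = L/π = 6/π, achieved by sin(π/6·x).
This is the k = 4 harmonic; the ratio L/(kπ) is strictly less than C_P = L/π, consistent with the sharp inequality ||u||_L² ≤ C_P ||u'||_L².


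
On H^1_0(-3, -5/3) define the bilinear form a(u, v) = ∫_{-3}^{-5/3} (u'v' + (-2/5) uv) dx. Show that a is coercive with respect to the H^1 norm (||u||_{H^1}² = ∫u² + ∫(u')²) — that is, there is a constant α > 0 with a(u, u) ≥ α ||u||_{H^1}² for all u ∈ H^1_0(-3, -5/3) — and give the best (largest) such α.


α = (-32 + 45*π^2)/(5*(16 + 9*π^2))

Coercivity of a(·,·) on H^1_0(-3, -5/3) means a(u, u) ≥ α ||u||_{H^1}² for every u ∈ H^1_0.
The interval has length L = 4/3, and Poincaré/coercivity depend only on L. Here a(u, u) = ∫(u')² + (-2/5)·∫u².
Here c = -2/5 < 0 with |c| < (π/L)² = 9*π^2/16, so coercivity still holds. The condition a(u,u) ≥ α||u||_{H^1}² reads (1−α)∫(u')² ≥ (α−c)∫u². Any admissible α is ≤ 1 (rapidly oscillating u have ∫u²/∫(u')² → 0), and α = 1 would force 0 ≥ (1−c)∫u², impossible since c < 1; so 1−α > 0. By the sharp Poincaré inequality on H^1_0 of an interval of length L, ∫(u')² ≥ (π/L)²∫u² with equality for the first sine mode sin(π(x−x₀)/L) (x₀ the left endpoint), so the inequality holds for all u iff (1−α)(π/L)² ≥ α − c, i.e. α ≤ ((π/L)² + c)/((π/L)² + 1) = (1 + c(L/π)²)/(1 + (L/π)²). (Direct route, valid since c ≤ 0: Poincaré gives c∫u² ≥ c(L/π)²∫(u')², so a(u,u) ≥ (1 + c(L/π)²)∫(u')², while ||u||_{H^1}² ≤ (1 + (L/π)²)∫(u')²; dividing yields the same α.) With (π/L)² = 9*π^2/16 and c = -2/5, the largest admissible constant is α = ((π/L)² + c)/((π/L)² + 1).
Simplifying, α = (-32 + 45*π^2)/(5*(16 + 9*π^2)).


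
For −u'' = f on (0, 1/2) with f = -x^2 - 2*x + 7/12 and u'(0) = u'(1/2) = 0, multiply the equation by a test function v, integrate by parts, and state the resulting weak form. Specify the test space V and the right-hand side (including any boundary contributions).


V = H^1(0, 1/2) (no boundary constraint on v; u is determined up to an additive constant); weak form: ∫_0^1/2 u'v' dx = ∫_0^1/2 (-x^2 - 2*x + 7/12) v dx for all v ∈ V.

Multiply both sides by a test function v and integrate from 0 to 1/2:
  ∫_0^1/2 −u''(x) v(x) dx = ∫_0^1/2 f(x) v(x) dx.
Integrate the LHS by parts once:
  ∫_0^1/2 −u'' v dx = −[u'(x) v(x)]_0^1/2 + ∫_0^1/2 u'(x) v'(x) dx.
Thus ∫_0^1/2 u'(x) v'(x) dx = ∫_0^1/2 f(x) v(x) dx + [u'(x) v(x)]_0^1/2.
Choose V so that boundary terms are either known or forced to vanish.
u has homogeneous Neumann: u'(0) = u'(1/2) = 0. So [u' v]_0^1/2 = 0·v(1/2) − 0·v(0) = 0 for any v; take V = H^1(0, 1/2).
Weak formulation: find u (satisfying any essential BC) such that ∫_0^1/2 u'(x) v'(x) dx = ∫_0^1/2 f v dx for all v ∈ V (homogeneous Neumann, so boundary terms vanish).
Substituting f(x) = -x^2 - 2*x + 7/12, the right-hand side is ∫_0^1/2 (-x^2 - 2*x + 7/12) v dx.
Compatibility check (pure Neumann): taking v ≡ 1 ∈ V gives 0 = ∫_0^1/2 f dx + (0) − (0), i.e. ∫_0^1/2 f dx must equal u'(0) − u'(1/2) = 0. Indeed ∫_0^1/2 (-x^2 - 2*x + 7/12) dx = 0, so the data are compatible. The solution is then unique only up to an additive constant (fix it e.g. by requiring ∫_0^1/2 u dx = 0).
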